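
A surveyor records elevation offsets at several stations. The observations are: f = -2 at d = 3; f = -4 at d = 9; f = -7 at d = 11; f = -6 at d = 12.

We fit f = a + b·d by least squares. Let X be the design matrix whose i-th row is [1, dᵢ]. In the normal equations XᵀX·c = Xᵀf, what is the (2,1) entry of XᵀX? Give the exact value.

Row 2 ↔ basis d, column 1 ↔ basis 1, so (XᵀX)_{2,1} = Σᵢ d = (3)·(1) + (9)·(1) + (11)·(1) + (12)·(1) = 35.

35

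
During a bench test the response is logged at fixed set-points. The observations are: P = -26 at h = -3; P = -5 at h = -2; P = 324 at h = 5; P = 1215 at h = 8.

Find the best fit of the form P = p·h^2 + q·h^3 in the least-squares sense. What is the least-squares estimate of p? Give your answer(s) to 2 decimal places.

p = 3.00

From the data, Σh^2·h^2 = 4818, Σh^2·h^3 = 35618, Σh^3·h^3 = 278562.
For XᵀP: Σh^2·P = 85606, Σh^3·P = 663322.
Δ = 4818·278562 − 35618² = 73469792.
p = (85606·278562 − 35618·663322)/73469792 = 27546947/9183724; q = (4818·663322 − 35618·85606)/73469792 = 1667851/834884.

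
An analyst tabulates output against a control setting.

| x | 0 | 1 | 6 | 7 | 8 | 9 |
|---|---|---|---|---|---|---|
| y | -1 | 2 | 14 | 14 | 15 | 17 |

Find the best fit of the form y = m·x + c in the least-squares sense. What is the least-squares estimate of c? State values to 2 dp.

The normal equations are: 231·m + 31·c = 457;  31·m + 6·c = 61.
det = 231·6 − 31² = 425.
m = (457·6 − 31·61)/425 = 851/425; c = (231·61 − 31·457)/425 = -76/425.

c = -0.18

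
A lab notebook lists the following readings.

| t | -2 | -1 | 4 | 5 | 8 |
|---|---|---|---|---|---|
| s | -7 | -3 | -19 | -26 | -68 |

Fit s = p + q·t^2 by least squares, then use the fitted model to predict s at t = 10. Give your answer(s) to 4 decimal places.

With design matrix X, XᵀX = [[5, 110]; [110, 4994]] and Xᵀs = [-123, -5337]ᵀ.
Δ = 5·4994 − 110² = 12870.
p = ((-123)·4994 − 110·(-5337))/12870 = -412/195; q = (5·(-5337) − 110·(-123))/12870 = -877/858.
At t = 10: ŝ = (-412/195)·(1) + (-877/858)·(100) = -5738/55.

ŝ = -104.3273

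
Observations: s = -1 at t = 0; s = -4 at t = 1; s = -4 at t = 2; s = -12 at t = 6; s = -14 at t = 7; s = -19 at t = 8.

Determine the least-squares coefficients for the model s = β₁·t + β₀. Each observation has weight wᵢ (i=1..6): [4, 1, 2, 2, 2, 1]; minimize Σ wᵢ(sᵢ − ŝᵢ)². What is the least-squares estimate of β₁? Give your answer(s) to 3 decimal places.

AᵀWA·[β₁, β₀]ᵀ = AᵀWs reads: 243·β₁ + 39·β₀ = -512;  39·β₁ + 12·β₀ = -87.
(Σwᵢ·t·t = 243, Σwᵢ·t = 39, Σwᵢ·1 = 12, Σwᵢ·t·s = -512, Σwᵢ·s = -87.)
Determinant 243·12 − 39² = 1395.
β₁ = ((-512)·12 − 39·(-87))/1395 = -917/465; β₀ = (243·(-87) − 39·(-512))/1395 = -391/465.

β₁ = -1.972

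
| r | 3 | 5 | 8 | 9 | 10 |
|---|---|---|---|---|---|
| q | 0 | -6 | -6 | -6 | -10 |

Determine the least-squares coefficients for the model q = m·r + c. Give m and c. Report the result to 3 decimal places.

m = -1.059, c = 1.812

XᵀX·[m, c]ᵀ = Xᵀq reads: 279·m + 35·c = -232;  35·m + 5·c = -28.
(Σr·r = 279, Σr = 35, Σ1 = 5, Σr·q = -232, Σq = -28.)
det = 279·5 − 35² = 170.
m = ((-232)·5 − 35·(-28))/170 = -18/17; c = (279·(-28) − 35·(-232))/170 = 154/85.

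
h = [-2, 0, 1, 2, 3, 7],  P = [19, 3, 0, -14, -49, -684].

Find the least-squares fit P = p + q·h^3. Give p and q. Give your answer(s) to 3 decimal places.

p = 2.986, q = -2.002

Normal-equation sums: Σ1 = 6, Σh^3 = 371, Σh^3·h^3 = 118507.
And ΣP = -725, Σh^3·P = -236199.
MᵀM·[p, q]ᵀ = MᵀP becomes [[6, 371]; [371, 118507]]·[p, q]ᵀ = [-725, -236199]ᵀ.
Eliminating q: 118507·(row 1) − 371·(row 2) gives 573401·p = 118507·(-725) − 371·(-236199) = 1712254, so p = 1712254/573401.
Then q = ((-236199) − 371·(1712254/573401))/118507 = -1148219/573401.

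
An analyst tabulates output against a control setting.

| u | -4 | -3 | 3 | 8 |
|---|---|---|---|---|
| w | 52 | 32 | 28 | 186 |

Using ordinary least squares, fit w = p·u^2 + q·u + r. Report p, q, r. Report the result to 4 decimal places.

p = 2.9183, q = -0.5470, r = 3.5476

Sums needed: Σu^2·u^2 = 4514, Σu^2·u = 448, Σu^2 = 98, Σu·u = 98, Σu = 4, Σ1 = 4.
For Aᵀw: Σu^2·w = 13276, Σu·w = 1268, Σw = 298.
So AᵀA·[p, q, r]ᵀ = Aᵀw: [[4514, 448, 98]; [448, 98, 4]; [98, 4, 4]]·[p, q, r]ᵀ = [13276, 1268, 298]ᵀ.
Solving the 3×3 system (Gaussian elimination) gives p = 37025/12687, q = -6940/12687, r = 15003/4229.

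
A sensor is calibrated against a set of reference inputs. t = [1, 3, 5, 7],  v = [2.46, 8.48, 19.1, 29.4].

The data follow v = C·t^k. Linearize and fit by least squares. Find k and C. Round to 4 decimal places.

k = 1.2793, C = 2.3483

With ln vᵢ as the transformed response and ln tᵢ as the regressor:
AᵀA = [[7.5838, 4.6540]; [4.6540, 4]], rhs = [13.6750, 9.3686]ᵀ  (here Σln t = 4.6540, Σ(ln t)² = 7.5838, Σln v = 9.3686, Σln t·ln v = 13.6750).
Δ = 7.5838·4 − (4.6540)² = 8.6759; k = (13.6750·4 − 4.6540·9.3686)/8.6759 = 1.27929, ln C = (7.5838·9.3686 − 4.6540·13.6750)/8.6759 = 0.85369, so C = exp(0.85369) = 2.34831.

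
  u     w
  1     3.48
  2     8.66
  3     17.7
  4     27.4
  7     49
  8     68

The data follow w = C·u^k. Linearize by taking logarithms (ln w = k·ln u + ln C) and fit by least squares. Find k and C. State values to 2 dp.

k = 1.41, C = 3.51

Linearized form: ln w = k·ln u + ln C. From the 6 transformed points,
AᵀA = [[11.7199, 7.2034]; [7.2034, 6]], rhs = [25.5900, 17.7012]ᵀ  (here Σln u = 7.2034, Σ(ln u)² = 11.7199, Σln w = 17.7012, Σln u·ln w = 25.5900).
Solving (det = 18.4301): k = 1.41242, ln C = 1.25449, so C = exp(1.25449) = 3.50604.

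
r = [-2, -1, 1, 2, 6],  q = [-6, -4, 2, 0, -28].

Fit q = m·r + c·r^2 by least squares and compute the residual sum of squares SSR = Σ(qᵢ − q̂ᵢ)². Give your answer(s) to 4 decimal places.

With design matrix X, XᵀX = [[46, 216]; [216, 1330]] and Xᵀq = [-150, -1034]ᵀ.
Δ = 46·1330 − 216² = 14524.
m = ((-150)·1330 − 216·(-1034))/14524 = 5961/3631; c = (46·(-1034) − 216·(-150))/14524 = -3791/3631.
Residuals: 5300/3631, -4772/3631, 5092/3631, 3242/3631, -958/3631; SSR = 24296/3631.

SSR = 6.6913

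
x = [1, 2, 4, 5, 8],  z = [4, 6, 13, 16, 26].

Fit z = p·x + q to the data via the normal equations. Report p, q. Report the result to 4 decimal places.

p = 3.2000, q = 0.2000

The normal system MᵀM·[p, q]ᵀ = Mᵀz is [[110, 20]; [20, 5]]·[p, q]ᵀ = [356, 65]ᵀ.
Δ = 110·5 − 20² = 150.
p = (356·5 − 20·65)/150 = 16/5; q = (110·65 − 20·356)/150 = 1/5.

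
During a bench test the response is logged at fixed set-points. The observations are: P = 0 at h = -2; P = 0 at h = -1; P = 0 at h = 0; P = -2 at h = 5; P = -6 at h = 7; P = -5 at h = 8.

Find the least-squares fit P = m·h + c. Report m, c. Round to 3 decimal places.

m = -0.582, c = -0.518

From the data, Σh·h = 143, Σh = 17, Σ1 = 6.
Right-hand side: Σh·P = -92, ΣP = -13.
XᵀX·[m, c]ᵀ = XᵀP becomes [[143, 17]; [17, 6]]·[m, c]ᵀ = [-92, -13]ᵀ.
Eliminating c: 6·(row 1) − 17·(row 2) gives 569·m = 6·(-92) − 17·(-13) = -331, so m = -331/569.
Then c = ((-13) − 17·(-331/569))/6 = -295/569.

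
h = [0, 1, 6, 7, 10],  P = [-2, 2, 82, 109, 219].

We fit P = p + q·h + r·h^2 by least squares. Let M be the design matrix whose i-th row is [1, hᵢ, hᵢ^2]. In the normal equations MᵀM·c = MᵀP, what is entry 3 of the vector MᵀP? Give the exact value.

Entry 3 ↔ basis h^2, so (MᵀP)_{3} = Σᵢ (h^2)·Pᵢ = (0)·(-2) + (1)·(2) + (36)·(82) + (49)·(109) + (100)·(219) = 30195.

30195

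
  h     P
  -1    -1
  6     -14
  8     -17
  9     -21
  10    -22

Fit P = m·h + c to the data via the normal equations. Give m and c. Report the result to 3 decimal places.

The normal equations are: 282·m + 32·c = -628;  32·m + 5·c = -75.
(Σh·h = 282, Σh = 32, Σ1 = 5, Σh·P = -628, ΣP = -75.)
Determinant 282·5 − 32² = 386.
m = ((-628)·5 − 32·(-75))/386 = -370/193; c = (282·(-75) − 32·(-628))/386 = -527/193.

m = -1.917, c = -2.731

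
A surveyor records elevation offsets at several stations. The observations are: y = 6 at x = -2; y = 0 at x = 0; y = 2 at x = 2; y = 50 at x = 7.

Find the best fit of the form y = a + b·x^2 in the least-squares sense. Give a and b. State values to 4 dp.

Compute the Gram sums: Σ1 = 4, Σx^2 = 57, Σx^2·x^2 = 2433.
Right-hand side: Σy = 58, Σx^2·y = 2482.
AᵀA·[a, b]ᵀ = Aᵀy becomes [[4, 57]; [57, 2433]]·[a, b]ᵀ = [58, 2482]ᵀ.
Eliminating b: 2433·(row 1) − 57·(row 2) gives 6483·a = 2433·58 − 57·2482 = -360, so a = -120/2161.
Then b = (2482 − 57·(-120/2161))/2433 = 6622/6483.

a = -0.0555, b = 1.0214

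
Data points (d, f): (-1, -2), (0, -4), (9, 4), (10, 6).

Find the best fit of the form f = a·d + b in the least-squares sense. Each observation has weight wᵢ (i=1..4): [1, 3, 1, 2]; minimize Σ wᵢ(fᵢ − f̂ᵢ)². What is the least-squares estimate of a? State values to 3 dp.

a = 0.882

From the data, Σwᵢ·d·d = 282, Σwᵢ·d = 28, Σwᵢ·1 = 7.
Moment sums: Σwᵢ·d·f = 158, Σwᵢ·f = 2.
So XᵀWX·[a, b]ᵀ = XᵀWf: [[282, 28]; [28, 7]]·[a, b]ᵀ = [158, 2]ᵀ.
Determinant 282·7 − 28² = 1190.
a = (158·7 − 28·2)/1190 = 15/17; b = (282·2 − 28·158)/1190 = -386/119.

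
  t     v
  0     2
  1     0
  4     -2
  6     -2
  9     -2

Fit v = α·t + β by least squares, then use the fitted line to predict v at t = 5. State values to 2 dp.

v̂ = -1.21

Normal-equation sums: Σt·t = 134, Σt = 20, Σ1 = 5.
Right-hand side: Σt·v = -38, Σv = -4.
Determinant 134·5 − 20² = 270.
α = ((-38)·5 − 20·(-4))/270 = -11/27; β = (134·(-4) − 20·(-38))/270 = 112/135.
At t = 5: v̂ = (-11/27)·(5) + (112/135)·(1) = -163/135.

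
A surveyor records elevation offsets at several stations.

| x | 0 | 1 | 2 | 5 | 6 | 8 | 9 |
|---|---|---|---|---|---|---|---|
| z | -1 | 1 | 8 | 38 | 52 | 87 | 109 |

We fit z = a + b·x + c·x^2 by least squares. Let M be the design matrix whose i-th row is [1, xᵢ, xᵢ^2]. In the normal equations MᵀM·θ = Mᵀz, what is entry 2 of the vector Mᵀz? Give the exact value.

Entry 2 ↔ basis x, so (Mᵀz)_{2} = Σᵢ (x)·zᵢ = (0)·(-1) + (1)·(1) + (2)·(8) + (5)·(38) + (6)·(52) + (8)·(87) + (9)·(109) = 2196.

2196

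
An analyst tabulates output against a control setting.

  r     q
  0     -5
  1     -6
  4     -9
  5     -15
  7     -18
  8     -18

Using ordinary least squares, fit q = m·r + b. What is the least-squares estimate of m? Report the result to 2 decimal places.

m = -1.79

With design matrix M, MᵀM = [[155, 25]; [25, 6]] and Mᵀq = [-387, -71]ᵀ.
Eliminating b: 6·(row 1) − 25·(row 2) gives 305·m = 6·(-387) − 25·(-71) = -547, so m = -547/305.
Then b = ((-71) − 25·(-547/305))/6 = -266/61.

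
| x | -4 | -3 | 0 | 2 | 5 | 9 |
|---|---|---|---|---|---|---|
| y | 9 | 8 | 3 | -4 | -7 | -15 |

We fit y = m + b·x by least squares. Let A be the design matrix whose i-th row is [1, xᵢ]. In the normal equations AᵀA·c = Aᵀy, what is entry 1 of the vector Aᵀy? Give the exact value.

Entry 1 ↔ basis 1, so (Aᵀy)_{1} = Σᵢ yᵢ = (1)·(9) + (1)·(8) + (1)·(3) + (1)·(-4) + (1)·(-7) + (1)·(-15) = -6.

-6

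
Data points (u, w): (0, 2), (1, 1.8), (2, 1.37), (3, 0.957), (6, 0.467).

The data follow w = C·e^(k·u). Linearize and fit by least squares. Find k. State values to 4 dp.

k = -0.2538

With ln wᵢ as the transformed response and uᵢ as the regressor:
Σu = 12.0000, Σ(u)² = 50.0000, Σln w = 0.7904, Σu·ln w = -3.4830.
Equations: 50.0000·k + 12.0000·ln C = -3.4830;  12.0000·k + 5·ln C = 0.7904.
Slope k = (n·Σu·ln w − Σu·Σln w)/(n·Σ(u)² − (Σu)²) = (5·-3.4830 − 12.0000·0.7904)/106.0000 = -0.25377; ln C = (Σln w − k·Σu)/n = 0.76712.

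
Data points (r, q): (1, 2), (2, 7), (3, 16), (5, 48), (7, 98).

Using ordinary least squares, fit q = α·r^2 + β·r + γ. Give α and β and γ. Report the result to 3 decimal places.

From the data, Σr^2·r^2 = 3124, Σr^2·r = 504, Σr^2 = 88, Σr·r = 88, Σr = 18, Σ1 = 5.
For Aᵀq: Σr^2·q = 6176, Σr·q = 990, Σq = 171.
So AᵀA·[α, β, γ]ᵀ = Aᵀq: [[3124, 504, 88]; [504, 88, 18]; [88, 18, 5]]·[α, β, γ]ᵀ = [6176, 990, 171]ᵀ.
Solving the 3×3 system (Gaussian elimination) gives α = 1054/469, β = -936/469, γ = 859/469.

α = 2.247, β = -1.996, γ = 1.832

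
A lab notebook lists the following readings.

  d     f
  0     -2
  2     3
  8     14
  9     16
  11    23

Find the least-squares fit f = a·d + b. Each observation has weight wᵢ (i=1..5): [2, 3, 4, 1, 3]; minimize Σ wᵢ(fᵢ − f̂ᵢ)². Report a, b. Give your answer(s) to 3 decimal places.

Entries of XᵀWX: Σwᵢ·d·d = 712, Σwᵢ·d = 80, Σwᵢ·1 = 13.
For XᵀWf: Σwᵢ·d·f = 1369, Σwᵢ·f = 146.
So XᵀWX·[a, b]ᵀ = XᵀWf: [[712, 80]; [80, 13]]·[a, b]ᵀ = [1369, 146]ᵀ.
Eliminating b: 13·(row 1) − 80·(row 2) gives 2856·a = 13·1369 − 80·146 = 6117, so a = 2039/952.
Then b = (146 − 80·(2039/952))/13 = -232/119.

a = 2.142, b = -1.950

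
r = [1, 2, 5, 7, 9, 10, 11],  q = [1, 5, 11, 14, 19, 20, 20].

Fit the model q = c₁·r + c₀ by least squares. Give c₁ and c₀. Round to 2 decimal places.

c₁ = 1.92, c₀ = 0.49

Normal-equation sums: Σr·r = 381, Σr = 45, Σ1 = 7.
Right-hand side: Σr·q = 755, Σq = 90.
Determinant 381·7 − 45² = 642.
c₁ = (755·7 − 45·90)/642 = 1235/642; c₀ = (381·90 − 45·755)/642 = 105/214.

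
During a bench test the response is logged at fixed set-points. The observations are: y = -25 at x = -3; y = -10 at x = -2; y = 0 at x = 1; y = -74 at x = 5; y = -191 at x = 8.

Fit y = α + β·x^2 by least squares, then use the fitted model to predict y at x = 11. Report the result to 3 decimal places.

Sums needed: Σ1 = 5, Σx^2 = 103, Σx^2·x^2 = 4819.
And Σy = -300, Σx^2·y = -14339.
Determinant 5·4819 − 103² = 13486.
α = ((-300)·4819 − 103·(-14339))/13486 = 31217/13486; β = (5·(-14339) − 103·(-300))/13486 = -40795/13486.
At x = 11: ŷ = (31217/13486)·(1) + (-40795/13486)·(121) = -2452489/6743.

ŷ = -363.709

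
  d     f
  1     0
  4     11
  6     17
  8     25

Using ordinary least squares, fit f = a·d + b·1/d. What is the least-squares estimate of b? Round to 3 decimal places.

b = -3.220

The normal system MᵀM·[a, b]ᵀ = Mᵀf is [[117, 4]; [4, 637/576]]·[a, b]ᵀ = [346, 209/24]ᵀ.
Determinant 117·(637/576) − 4² = 7257/64.
a = (346·(637/576) − 4·(209/24))/(7257/64) = 200338/65313; b = (117·(209/24) − 4·346)/(7257/64) = -23368/7257.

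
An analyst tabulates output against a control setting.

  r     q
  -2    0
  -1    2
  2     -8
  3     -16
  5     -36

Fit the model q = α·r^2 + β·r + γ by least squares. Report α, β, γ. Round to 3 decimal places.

With design matrix A, AᵀA = [[739, 151, 43]; [151, 43, 7]; [43, 7, 5]] and Aᵀq = [-1074, -246, -58]ᵀ.
Solving the 3×3 system (Gaussian elimination) gives α = -861/836, β = -1795/836, γ = 5/19.

α = -1.030, β = -2.147, γ = 0.263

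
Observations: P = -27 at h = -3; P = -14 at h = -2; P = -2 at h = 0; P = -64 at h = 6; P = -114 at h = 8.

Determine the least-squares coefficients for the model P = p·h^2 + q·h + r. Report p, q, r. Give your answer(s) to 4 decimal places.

Normal-equation sums: Σh^2·h^2 = 5489, Σh^2·h = 693, Σh^2 = 113, Σh·h = 113, Σh = 9, Σ1 = 5.
Moment sums: Σh^2·P = -9899, Σh·P = -1187, ΣP = -221.
Solving the 3×3 system (Gaussian elimination) gives p = -18407/9254, q = 17653/9254, r = -12402/4627.

p = -1.9891, q = 1.9076, r = -2.6804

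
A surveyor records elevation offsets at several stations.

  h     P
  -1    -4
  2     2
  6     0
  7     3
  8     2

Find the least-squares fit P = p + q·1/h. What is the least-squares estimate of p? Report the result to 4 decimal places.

p = 0.6570

Normal-equation sums: Σ1 = 5, Σ1/h = -11/168, Σ1/h·1/h = 37081/28224.
For MᵀP: ΣP = 3, Σ1/h·P = 159/28.
So MᵀM·[p, q]ᵀ = MᵀP: [[5, -11/168]; [-11/168, 37081/28224]]·[p, q]ᵀ = [3, 159/28]ᵀ.
Δ = 5·(37081/28224) − (-11/168)² = 46321/7056.
p = (3·(37081/28224) − (-11/168)·(159/28))/(46321/7056) = 11067/16844; q = (5·(159/28) − (-11/168)·3)/(46321/7056) = 201726/46321.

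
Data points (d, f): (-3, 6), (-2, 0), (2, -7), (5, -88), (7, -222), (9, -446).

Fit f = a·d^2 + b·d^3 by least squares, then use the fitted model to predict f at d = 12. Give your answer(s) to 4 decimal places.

f̂ = -1011.5053

Sums needed: Σd^2·d^2 = 9700, Σd^2·d^3 = 78738, Σd^3·d^3 = 665572.
And Σd^2·f = -49178, Σd^3·f = -412498.
So AᵀA·[a, b]ᵀ = Aᵀf: [[9700, 78738]; [78738, 665572]]·[a, b]ᵀ = [-49178, -412498]ᵀ.
det = 9700·665572 − 78738² = 256375756.
a = ((-49178)·665572 − 78738·(-412498))/256375756 = -4850621/4930303; b = (9700·(-412498) − 78738·(-49178))/256375756 = -2481793/4930303.
At d = 12: f̂ = (-4850621/4930303)·(144) + (-2481793/4930303)·(1728) = -4987027728/4930303.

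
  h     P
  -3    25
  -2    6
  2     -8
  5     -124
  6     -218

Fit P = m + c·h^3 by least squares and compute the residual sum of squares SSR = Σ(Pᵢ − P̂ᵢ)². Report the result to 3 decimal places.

SSR = 7.863

Setting ∂/∂m … = 0 gives: 5·m + 314·c = -319;  314·m + 63138·c = -63375.
(Σ1 = 5, Σh^3 = 314, Σh^3·h^3 = 63138, ΣP = -319, Σh^3·P = -63375.)
Eliminating c: 63138·(row 1) − 314·(row 2) gives 217094·m = 63138·(-319) − 314·(-63375) = -241272, so m = -120636/108547.
Then c = ((-63375) − 314·(-120636/108547))/63138 = -216709/217094.
Residuals: -182521/217094, -94918/108547, 119096/108547, 410241/217094, -138038/108547; SSR = 1707107/217094.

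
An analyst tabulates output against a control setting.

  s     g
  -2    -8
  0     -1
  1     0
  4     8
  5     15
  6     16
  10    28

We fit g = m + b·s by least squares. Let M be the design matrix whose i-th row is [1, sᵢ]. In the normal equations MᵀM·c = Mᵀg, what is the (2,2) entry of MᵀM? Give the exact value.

Row 2 ↔ basis s, column 2 ↔ basis s, so (MᵀM)_{2,2} = Σᵢ (s)·(s) = (-2)·(-2) + (0)·(0) + (1)·(1) + (4)·(4) + (5)·(5) + (6)·(6) + (10)·(10) = 182.

182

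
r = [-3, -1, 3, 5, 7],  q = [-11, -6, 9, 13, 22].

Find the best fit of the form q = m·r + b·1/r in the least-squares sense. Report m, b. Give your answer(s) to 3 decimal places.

m = 2.901, b = 3.045

Entries of MᵀM: Σr·r = 93, Σr·1/r = 5, Σ1/r·1/r = 14141/11025.
And Σr·q = 285, Σ1/r·q = 1933/105.
Δ = 93·(14141/11025) − 5² = 346496/3675.
m = (285·(14141/11025) − 5·(1933/105))/(346496/3675) = 15705/5414; b = (93·(1933/105) − 5·285)/(346496/3675) = 16485/5414.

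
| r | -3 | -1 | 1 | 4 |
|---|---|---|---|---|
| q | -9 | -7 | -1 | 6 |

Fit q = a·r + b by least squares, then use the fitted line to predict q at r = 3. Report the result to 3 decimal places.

q̂ = 3.393

With design matrix X, XᵀX = [[27, 1]; [1, 4]] and Xᵀq = [57, -11]ᵀ.
Δ = 27·4 − 1² = 107.
a = (57·4 − 1·(-11))/107 = 239/107; b = (27·(-11) − 1·57)/107 = -354/107.
At r = 3: q̂ = (239/107)·(3) + (-354/107)·(1) = 363/107.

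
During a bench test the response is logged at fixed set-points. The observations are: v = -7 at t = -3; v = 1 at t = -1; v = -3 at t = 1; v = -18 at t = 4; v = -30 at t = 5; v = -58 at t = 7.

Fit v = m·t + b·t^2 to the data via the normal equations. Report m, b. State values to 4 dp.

Compute the Gram sums: Σt·t = 101, Σt·t^2 = 505, Σt^2·t^2 = 3365.
For Mᵀv: Σt·v = -611, Σt^2·v = -3945.
So MᵀM·[m, b]ᵀ = Mᵀv: [[101, 505]; [505, 3365]]·[m, b]ᵀ = [-611, -3945]ᵀ.
Eliminating b: 3365·(row 1) − 505·(row 2) gives 84840·m = 3365·(-611) − 505·(-3945) = -63790, so m = -6379/8484.
Then b = ((-3945) − 505·(-6379/8484))/3365 = -89/84.

m = -0.7519, b = -1.0595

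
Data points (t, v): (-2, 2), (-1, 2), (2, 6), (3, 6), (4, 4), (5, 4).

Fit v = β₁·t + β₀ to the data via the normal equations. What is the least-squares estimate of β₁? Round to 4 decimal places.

Sums needed: Σt·t = 59, Σt = 11, Σ1 = 6.
Right-hand side: Σt·v = 60, Σv = 24.
AᵀA·[β₁, β₀]ᵀ = Aᵀv becomes [[59, 11]; [11, 6]]·[β₁, β₀]ᵀ = [60, 24]ᵀ.
Eliminating β₀: 6·(row 1) − 11·(row 2) gives 233·β₁ = 6·60 − 11·24 = 96, so β₁ = 96/233.
Then β₀ = (24 − 11·(96/233))/6 = 756/233.

β₁ = 0.4120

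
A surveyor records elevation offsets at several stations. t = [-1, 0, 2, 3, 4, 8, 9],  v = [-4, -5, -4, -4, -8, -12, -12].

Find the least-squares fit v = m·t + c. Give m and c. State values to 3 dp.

Sums needed: Σt·t = 175, Σt = 25, Σ1 = 7.
Right-hand side: Σt·v = -252, Σv = -49.
AᵀA·[m, c]ᵀ = Aᵀv becomes [[175, 25]; [25, 7]]·[m, c]ᵀ = [-252, -49]ᵀ.
Δ = 175·7 − 25² = 600.
m = ((-252)·7 − 25·(-49))/600 = -539/600; c = (175·(-49) − 25·(-252))/600 = -91/24.

m = -0.898, c = -3.792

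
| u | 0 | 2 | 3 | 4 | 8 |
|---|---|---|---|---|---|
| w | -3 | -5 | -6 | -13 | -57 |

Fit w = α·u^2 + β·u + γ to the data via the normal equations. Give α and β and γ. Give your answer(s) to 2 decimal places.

α = -1.08, β = 1.94, γ = -3.29

MᵀM·[α, β, γ]ᵀ = Mᵀw reads: 4449·α + 611·β + 93·γ = -3930;  611·α + 93·β + 17·γ = -536;  93·α + 17·β + 5·γ = -84.
(Σu^2·u^2 = 4449, Σu^2·u = 611, Σu^2 = 93, Σu·u = 93, Σu = 17, Σ1 = 5, Σu^2·w = -3930, Σu·w = -536, Σw = -84.)
Solving the 3×3 system (Gaussian elimination) gives α = -1082/1001, β = 1941/1001, γ = -3291/1001.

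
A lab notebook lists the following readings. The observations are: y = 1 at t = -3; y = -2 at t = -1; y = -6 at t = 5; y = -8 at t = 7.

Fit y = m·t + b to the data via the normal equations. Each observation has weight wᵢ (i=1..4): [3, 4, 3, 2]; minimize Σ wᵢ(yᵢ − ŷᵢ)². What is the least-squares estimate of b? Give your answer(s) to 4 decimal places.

b = -2.1478

Sums needed: Σwᵢ·t·t = 204, Σwᵢ·t = 16, Σwᵢ·1 = 12.
And Σwᵢ·t·y = -203, Σwᵢ·y = -39.
Normal equations: [[204, 16]; [16, 12]]·[m, b]ᵀ = [-203, -39]ᵀ.
Determinant 204·12 − 16² = 2192.
m = ((-203)·12 − 16·(-39))/2192 = -453/548; b = (204·(-39) − 16·(-203))/2192 = -1177/548.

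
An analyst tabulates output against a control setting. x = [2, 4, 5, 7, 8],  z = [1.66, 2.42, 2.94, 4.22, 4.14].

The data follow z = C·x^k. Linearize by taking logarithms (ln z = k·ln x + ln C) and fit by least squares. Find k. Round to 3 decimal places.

k = 0.704

Taking logs, ln z = k·ln x + ln C, so regress ln z on ln x.
XᵀX = [[13.1032, 7.7142]; [7.7142, 5]], rhs = [9.0681, 5.3295]ᵀ  (here Σln x = 7.7142, Σ(ln x)² = 13.1032, Σln z = 5.3295, Σln x·ln z = 9.0681).
Δ = 13.1032·5 − (7.7142)² = 6.0066; k = (9.0681·5 − 7.7142·5.3295)/6.0066 = 0.70380, ln C = (13.1032·5.3295 − 7.7142·9.0681)/6.0066 = -0.01996.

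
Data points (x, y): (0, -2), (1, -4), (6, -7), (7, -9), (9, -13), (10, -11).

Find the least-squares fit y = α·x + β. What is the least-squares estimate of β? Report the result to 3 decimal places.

MᵀM·[α, β]ᵀ = Mᵀy reads: 267·α + 33·β = -336;  33·α + 6·β = -46.
(Σx·x = 267, Σx = 33, Σ1 = 6, Σx·y = -336, Σy = -46.)
Δ = 267·6 − 33² = 513.
α = ((-336)·6 − 33·(-46))/513 = -166/171; β = (267·(-46) − 33·(-336))/513 = -398/171.

β = -2.327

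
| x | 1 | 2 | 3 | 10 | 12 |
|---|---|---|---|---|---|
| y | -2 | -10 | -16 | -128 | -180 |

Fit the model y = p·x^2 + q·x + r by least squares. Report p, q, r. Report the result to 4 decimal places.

Entries of MᵀM: Σx^2·x^2 = 30834, Σx^2·x = 2764, Σx^2 = 258, Σx·x = 258, Σx = 28, Σ1 = 5.
Right-hand side: Σx^2·y = -38906, Σx·y = -3510, Σy = -336.
Normal equations: [[30834, 2764, 258]; [2764, 258, 28]; [258, 28, 5]]·[p, q, r]ᵀ = [-38906, -3510, -336]ᵀ.
Inverting the 3×3 Gram matrix, [p, q, r]ᵀ = [-43171/41071, -98111/41071, 17074/41071]ᵀ.

p = -1.0511, q = -2.3888, r = 0.4157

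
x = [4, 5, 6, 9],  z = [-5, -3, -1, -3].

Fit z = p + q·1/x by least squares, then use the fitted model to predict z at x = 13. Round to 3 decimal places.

Normal-equation sums: Σ1 = 4, Σ1/x = 131/180, Σ1/x·1/x = 4621/32400.
And Σz = -12, Σ1/x·z = -47/20.
Eliminating q: (4621/32400)·(row 1) − (131/180)·(row 2) gives (49/1200)·p = (4621/32400)·(-12) − (131/180)·(-47/20) = -13/10800, so p = -13/441.
Then q = ((-47/20) − (131/180)·(-13/441))/(4621/32400) = -800/49.
At x = 13: ẑ = (-13/441)·(1) + (-800/49)·(1/13) = -7369/5733.

ẑ = -1.285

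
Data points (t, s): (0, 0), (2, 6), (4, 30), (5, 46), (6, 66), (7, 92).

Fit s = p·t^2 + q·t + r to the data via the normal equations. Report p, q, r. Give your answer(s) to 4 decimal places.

The normal system MᵀM·[p, q, r]ᵀ = Mᵀs is [[4594, 756, 130]; [756, 130, 24]; [130, 24, 6]]·[p, q, r]ᵀ = [8538, 1402, 240]ᵀ.
Solving the 3×3 system (Gaussian elimination) gives p = 1377/710, q = -164/355, r = -123/710.

p = 1.9394, q = -0.4620, r = -0.1732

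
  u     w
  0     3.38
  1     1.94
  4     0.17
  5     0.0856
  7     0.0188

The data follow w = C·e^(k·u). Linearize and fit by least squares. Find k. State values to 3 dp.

With ln wᵢ as the transformed response and uᵢ as the regressor:
AᵀA = [[91.0000, 17.0000]; [17.0000, 5]], rhs = [-46.5328, -6.3234]ᵀ  (here Σu = 17.0000, Σ(u)² = 91.0000, Σln w = -6.3234, Σu·ln w = -46.5328).
Δ = 91.0000·5 − (17.0000)² = 166.0000; k = (-46.5328·5 − 17.0000·-6.3234)/166.0000 = -0.75402, ln C = (91.0000·-6.3234 − 17.0000·-46.5328)/166.0000 = 1.29898.

k = -0.754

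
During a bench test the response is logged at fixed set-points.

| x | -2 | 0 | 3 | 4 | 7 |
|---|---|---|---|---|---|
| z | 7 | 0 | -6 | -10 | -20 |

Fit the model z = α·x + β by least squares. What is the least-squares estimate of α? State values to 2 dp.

The normal system AᵀA·[α, β]ᵀ = Aᵀz is [[78, 12]; [12, 5]]·[α, β]ᵀ = [-212, -29]ᵀ.
Δ = 78·5 − 12² = 246.
α = ((-212)·5 − 12·(-29))/246 = -356/123; β = (78·(-29) − 12·(-212))/246 = 47/41.

α = -2.89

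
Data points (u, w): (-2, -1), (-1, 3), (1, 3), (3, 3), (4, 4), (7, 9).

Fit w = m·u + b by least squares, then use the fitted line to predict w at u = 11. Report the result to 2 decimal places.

The normal equations are: 80·m + 12·b = 90;  12·m + 6·b = 21.
Determinant 80·6 − 12² = 336.
m = (90·6 − 12·21)/336 = 6/7; b = (80·21 − 12·90)/336 = 25/14.
At u = 11: ŵ = (6/7)·(11) + (25/14)·(1) = 157/14.

ŵ = 11.21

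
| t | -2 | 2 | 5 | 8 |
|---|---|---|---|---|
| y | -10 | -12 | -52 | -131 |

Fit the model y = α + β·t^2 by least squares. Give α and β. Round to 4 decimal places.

α = -2.7576, β = -1.9997

Forming AᵀA = [[4, 97]; [97, 4753]] and Aᵀy = [-205, -9772]ᵀ gives AᵀA·[α, β]ᵀ = Aᵀy.
det = 4·4753 − 97² = 9603.
α = ((-205)·4753 − 97·(-9772))/9603 = -91/33; β = (4·(-9772) − 97·(-205))/9603 = -6401/3201.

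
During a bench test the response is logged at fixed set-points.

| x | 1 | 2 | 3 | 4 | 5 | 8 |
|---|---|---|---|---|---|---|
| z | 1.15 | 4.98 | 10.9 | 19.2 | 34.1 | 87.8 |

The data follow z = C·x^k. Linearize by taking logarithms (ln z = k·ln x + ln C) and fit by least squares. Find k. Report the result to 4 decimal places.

With ln zᵢ as the transformed response and ln xᵢ as the regressor:
Over the data: Σln x = 6.8669, Σ(ln x)² = 10.5236, Σln z = 15.0932, Σln x·ln z = 22.8193.
Normal system: [[10.5236, 6.8669]; [6.8669, 6]]·[k, ln C]ᵀ = [22.8193, 15.0932]ᵀ.
Solving (det = 15.9867): k = 2.08121, ln C = 0.13362.

k = 2.0812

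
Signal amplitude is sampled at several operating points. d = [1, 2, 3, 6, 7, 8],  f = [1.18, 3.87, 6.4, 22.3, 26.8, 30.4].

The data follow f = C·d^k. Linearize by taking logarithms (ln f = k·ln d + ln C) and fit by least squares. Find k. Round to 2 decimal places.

With ln fᵢ as the transformed response and ln dᵢ as the regressor:
Σln d = 7.6089, Σ(ln d)² = 13.0084, Σln f = 13.1825, Σln d·ln f = 22.0391.
Equations: 13.0084·k + 7.6089·ln C = 22.0391;  7.6089·k + 6·ln C = 13.1825.
Δ = 13.0084·6 − (7.6089)² = 20.1558; k = (22.0391·6 − 7.6089·13.1825)/20.1558 = 1.58419, ln C = (13.0084·13.1825 − 7.6089·22.0391)/20.1558 = 0.18809.

k = 1.58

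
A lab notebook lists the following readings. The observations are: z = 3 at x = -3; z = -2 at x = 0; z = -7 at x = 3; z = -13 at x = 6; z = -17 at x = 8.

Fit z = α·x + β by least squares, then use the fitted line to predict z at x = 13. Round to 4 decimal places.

ẑ = -25.7360

With design matrix A, AᵀA = [[118, 14]; [14, 5]] and Aᵀz = [-244, -36]ᵀ.
Eliminating β: 5·(row 1) − 14·(row 2) gives 394·α = 5·(-244) − 14·(-36) = -716, so α = -358/197.
Then β = ((-36) − 14·(-358/197))/5 = -416/197.
At x = 13: ẑ = (-358/197)·(13) + (-416/197)·(1) = -5070/197.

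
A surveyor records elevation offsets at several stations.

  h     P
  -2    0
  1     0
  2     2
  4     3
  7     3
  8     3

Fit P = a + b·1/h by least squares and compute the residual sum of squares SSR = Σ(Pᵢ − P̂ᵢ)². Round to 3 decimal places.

Forming MᵀM = [[6, 85/56]; [85/56, 5013/3136]] and MᵀP = [11, 143/56]ᵀ gives MᵀM·[a, b]ᵀ = MᵀP.
Eliminating b: (5013/3136)·(row 1) − (85/56)·(row 2) gives (22853/3136)·a = (5013/3136)·11 − (85/56)·(143/56) = 10747/784, so a = 42988/22853.
Then b = ((143/56) − (85/56)·(42988/22853))/(5013/3136) = -4312/22853.
Residuals: -45144/22853, -38676/22853, 4874/22853, 26649/22853, 26187/22853, 26110/22853; SSR = 246586/22853.

SSR = 10.790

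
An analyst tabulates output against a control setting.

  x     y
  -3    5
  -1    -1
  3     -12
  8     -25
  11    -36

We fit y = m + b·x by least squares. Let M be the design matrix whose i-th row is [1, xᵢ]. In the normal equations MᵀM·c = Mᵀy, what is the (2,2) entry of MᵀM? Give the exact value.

Row 2 ↔ basis x, column 2 ↔ basis x, so (MᵀM)_{2,2} = Σᵢ (x)·(x) = (-3)·(-3) + (-1)·(-1) + (3)·(3) + (8)·(8) + (11)·(11) = 204.

204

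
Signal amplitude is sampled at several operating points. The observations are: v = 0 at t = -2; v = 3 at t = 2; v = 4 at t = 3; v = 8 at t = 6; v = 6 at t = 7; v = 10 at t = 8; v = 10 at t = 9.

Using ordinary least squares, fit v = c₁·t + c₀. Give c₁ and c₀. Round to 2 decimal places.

Entries of MᵀM: Σt·t = 247, Σt = 33, Σ1 = 7.
For Mᵀv: Σt·v = 278, Σv = 41.
Eliminating c₀: 7·(row 1) − 33·(row 2) gives 640·c₁ = 7·278 − 33·41 = 593, so c₁ = 593/640.
Then c₀ = (41 − 33·(593/640))/7 = 953/640.

c₁ = 0.93, c₀ = 1.49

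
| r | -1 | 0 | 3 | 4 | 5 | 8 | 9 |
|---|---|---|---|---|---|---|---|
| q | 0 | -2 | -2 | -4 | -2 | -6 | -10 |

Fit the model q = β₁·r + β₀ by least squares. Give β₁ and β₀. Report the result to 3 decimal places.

Entries of AᵀA: Σr·r = 196, Σr = 28, Σ1 = 7.
Right-hand side: Σr·q = -170, Σq = -26.
det = 196·7 − 28² = 588.
β₁ = ((-170)·7 − 28·(-26))/588 = -11/14; β₀ = (196·(-26) − 28·(-170))/588 = -4/7.

β₁ = -0.786, β₀ = -0.571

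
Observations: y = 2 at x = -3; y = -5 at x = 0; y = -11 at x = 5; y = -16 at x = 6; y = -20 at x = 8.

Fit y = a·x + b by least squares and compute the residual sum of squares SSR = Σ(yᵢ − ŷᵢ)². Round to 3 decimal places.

Compute the Gram sums: Σx·x = 134, Σx = 16, Σ1 = 5.
And Σx·y = -317, Σy = -50.
So AᵀA·[a, b]ᵀ = Aᵀy: [[134, 16]; [16, 5]]·[a, b]ᵀ = [-317, -50]ᵀ.
Eliminating b: 5·(row 1) − 16·(row 2) gives 414·a = 5·(-317) − 16·(-50) = -785, so a = -785/414.
Then b = ((-50) − 16·(-785/414))/5 = -814/207.
Residuals: 101/414, -221/207, 111/46, -143/207, -62/69; SSR = 3439/414.

SSR = 8.307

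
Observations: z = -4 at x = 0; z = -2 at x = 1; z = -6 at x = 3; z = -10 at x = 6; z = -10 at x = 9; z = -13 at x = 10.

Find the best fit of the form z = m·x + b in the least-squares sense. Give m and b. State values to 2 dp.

Forming MᵀM = [[227, 29]; [29, 6]] and Mᵀz = [-300, -45]ᵀ gives MᵀM·[m, b]ᵀ = Mᵀz.
Determinant 227·6 − 29² = 521.
m = ((-300)·6 − 29·(-45))/521 = -495/521; b = (227·(-45) − 29·(-300))/521 = -1515/521.

m = -0.95, b = -2.91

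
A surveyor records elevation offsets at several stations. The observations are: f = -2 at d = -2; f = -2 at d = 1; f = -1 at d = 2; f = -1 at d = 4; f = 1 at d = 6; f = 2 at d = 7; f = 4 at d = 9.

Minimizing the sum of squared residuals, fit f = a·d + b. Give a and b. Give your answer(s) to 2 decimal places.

a = 0.55, b = -2.00

From the data, Σd·d = 191, Σd = 27, Σ1 = 7.
Right-hand side: Σd·f = 52, Σf = 1.
AᵀA·[a, b]ᵀ = Aᵀf becomes [[191, 27]; [27, 7]]·[a, b]ᵀ = [52, 1]ᵀ.
Eliminating b: 7·(row 1) − 27·(row 2) gives 608·a = 7·52 − 27·1 = 337, so a = 337/608.
Then b = (1 − 27·(337/608))/7 = -1213/608.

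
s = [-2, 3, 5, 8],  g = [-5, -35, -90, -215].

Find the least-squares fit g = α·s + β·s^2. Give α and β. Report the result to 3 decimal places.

Entries of MᵀM: Σs·s = 102, Σs·s^2 = 656, Σs^2·s^2 = 4818.
Moment sums: Σs·g = -2265, Σs^2·g = -16345.
So MᵀM·[α, β]ᵀ = Mᵀg: [[102, 656]; [656, 4818]]·[α, β]ᵀ = [-2265, -16345]ᵀ.
Δ = 102·4818 − 656² = 61100.
α = ((-2265)·4818 − 656·(-16345))/61100 = -293/94; β = (102·(-16345) − 656·(-2265))/61100 = -279/94.

α = -3.117, β = -2.968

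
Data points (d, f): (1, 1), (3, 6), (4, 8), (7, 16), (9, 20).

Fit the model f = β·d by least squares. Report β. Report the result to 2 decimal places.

β = 2.20

From the data, Σd·d = 156.
For Aᵀf: Σd·f = 343.
Hence β = 343 / 156 ≈ 2.19872.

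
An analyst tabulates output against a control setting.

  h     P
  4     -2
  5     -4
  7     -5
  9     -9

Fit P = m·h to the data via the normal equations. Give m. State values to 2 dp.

Forming XᵀX = [[171]] and XᵀP = [-144]ᵀ gives XᵀX·[m]ᵀ = XᵀP.
m = (-144)/171 = -0.842105.

m = -0.84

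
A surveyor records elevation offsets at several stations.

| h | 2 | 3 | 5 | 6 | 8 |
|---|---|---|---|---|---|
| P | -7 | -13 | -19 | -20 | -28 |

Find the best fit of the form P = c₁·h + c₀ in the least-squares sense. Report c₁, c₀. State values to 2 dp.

c₁ = -3.26, c₀ = -1.74

Compute the Gram sums: Σh·h = 138, Σh = 24, Σ1 = 5.
Moment sums: Σh·P = -492, ΣP = -87.
MᵀM·[c₁, c₀]ᵀ = MᵀP becomes [[138, 24]; [24, 5]]·[c₁, c₀]ᵀ = [-492, -87]ᵀ.
Δ = 138·5 − 24² = 114.
c₁ = ((-492)·5 − 24·(-87))/114 = -62/19; c₀ = (138·(-87) − 24·(-492))/114 = -33/19.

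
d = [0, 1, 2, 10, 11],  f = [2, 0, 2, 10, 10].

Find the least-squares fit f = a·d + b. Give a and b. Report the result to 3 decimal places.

a = 0.892, b = 0.520

Entries of AᵀA: Σd·d = 226, Σd = 24, Σ1 = 5.
For Aᵀf: Σd·f = 214, Σf = 24.
Normal equations: [[226, 24]; [24, 5]]·[a, b]ᵀ = [214, 24]ᵀ.
Δ = 226·5 − 24² = 554.
a = (214·5 − 24·24)/554 = 247/277; b = (226·24 − 24·214)/554 = 144/277.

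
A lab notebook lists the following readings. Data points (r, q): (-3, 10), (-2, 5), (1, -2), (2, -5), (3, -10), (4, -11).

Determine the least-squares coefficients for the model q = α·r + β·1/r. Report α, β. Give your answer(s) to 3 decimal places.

Setting ∂/∂α … = 0 gives: 43·α + 6·β = -126;  6·α + (257/144)·β = -197/12.
Δ = 43·(257/144) − 6² = 5867/144.
α = ((-126)·(257/144) − 6·(-197/12))/(5867/144) = -18198/5867; β = (43·(-197/12) − 6·(-126))/(5867/144) = 7212/5867.

α = -3.102, β = 1.229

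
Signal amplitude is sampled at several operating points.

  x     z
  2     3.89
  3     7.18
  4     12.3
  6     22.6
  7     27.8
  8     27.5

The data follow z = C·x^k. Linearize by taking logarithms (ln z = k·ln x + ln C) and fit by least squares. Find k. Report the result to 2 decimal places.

Linearized form: ln z = k·ln x + ln C. From the 6 transformed points,
XᵀX = [[14.9303, 8.9952]; [8.9952, 6]], rhs = [25.5348, 15.5965]ᵀ  (here Σln x = 8.9952, Σ(ln x)² = 14.9303, Σln z = 15.5965, Σln x·ln z = 25.5348).
Slope k = (n·Σln x·ln z − Σln x·Σln z)/(n·Σ(ln x)² − (Σln x)²) = (6·25.5348 − 8.9952·15.5965)/8.6686 = 1.48997; ln C = (Σln z − k·Σln x)/n = 0.36565.

k = 1.49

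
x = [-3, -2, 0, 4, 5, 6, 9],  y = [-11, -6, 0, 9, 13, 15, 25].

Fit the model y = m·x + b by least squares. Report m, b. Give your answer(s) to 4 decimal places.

Sums needed: Σx·x = 171, Σx = 19, Σ1 = 7.
Right-hand side: Σx·y = 461, Σy = 45.
Δ = 171·7 − 19² = 836.
m = (461·7 − 19·45)/836 = 593/209; b = (171·45 − 19·461)/836 = -14/11.

m = 2.8373, b = -1.2727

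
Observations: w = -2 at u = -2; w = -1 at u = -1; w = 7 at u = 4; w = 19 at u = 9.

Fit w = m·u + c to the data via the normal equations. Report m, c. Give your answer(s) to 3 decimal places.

Entries of XᵀX: Σu·u = 102, Σu = 10, Σ1 = 4.
And Σu·w = 204, Σw = 23.
Normal equations: [[102, 10]; [10, 4]]·[m, c]ᵀ = [204, 23]ᵀ.
Δ = 102·4 − 10² = 308.
m = (204·4 − 10·23)/308 = 293/154; c = (102·23 − 10·204)/308 = 153/154.

m = 1.903, c = 0.994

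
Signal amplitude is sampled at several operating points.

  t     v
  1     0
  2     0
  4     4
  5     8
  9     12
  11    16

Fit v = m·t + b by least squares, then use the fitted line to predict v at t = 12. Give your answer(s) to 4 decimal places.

v̂ = 17.5862

Compute the Gram sums: Σt·t = 248, Σt = 32, Σ1 = 6.
And Σt·v = 340, Σv = 40.
Normal equations: [[248, 32]; [32, 6]]·[m, b]ᵀ = [340, 40]ᵀ.
Δ = 248·6 − 32² = 464.
m = (340·6 − 32·40)/464 = 95/58; b = (248·40 − 32·340)/464 = -60/29.
At t = 12: v̂ = (95/58)·(12) + (-60/29)·(1) = 510/29.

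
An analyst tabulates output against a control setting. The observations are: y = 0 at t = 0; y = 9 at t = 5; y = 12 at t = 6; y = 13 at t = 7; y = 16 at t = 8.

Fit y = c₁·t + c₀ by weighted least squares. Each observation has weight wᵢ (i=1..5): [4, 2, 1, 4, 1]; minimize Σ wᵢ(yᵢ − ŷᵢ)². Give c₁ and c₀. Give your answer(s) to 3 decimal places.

c₁ = 1.901, c₀ = -0.069

Setting ∂/∂c₁ … = 0 gives: 346·c₁ + 52·c₀ = 654;  52·c₁ + 12·c₀ = 98.
Eliminating c₀: 12·(row 1) − 52·(row 2) gives 1448·c₁ = 12·654 − 52·98 = 2752, so c₁ = 344/181.
Then c₀ = (98 − 52·(344/181))/12 = -25/362.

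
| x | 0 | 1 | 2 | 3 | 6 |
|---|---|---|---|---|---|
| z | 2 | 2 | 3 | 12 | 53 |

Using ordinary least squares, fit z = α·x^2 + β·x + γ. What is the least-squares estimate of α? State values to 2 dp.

α = 1.83

Entries of MᵀM: Σx^2·x^2 = 1394, Σx^2·x = 252, Σx^2 = 50, Σx·x = 50, Σx = 12, Σ1 = 5.
Moment sums: Σx^2·z = 2030, Σx·z = 362, Σz = 72.
MᵀM·[α, β, γ]ᵀ = Mᵀz becomes [[1394, 252, 50]; [252, 50, 12]; [50, 12, 5]]·[α, β, γ]ᵀ = [2030, 362, 72]ᵀ.
Solving the 3×3 system (Gaussian elimination) gives α = 269/147, β = -121/49, γ = 298/147.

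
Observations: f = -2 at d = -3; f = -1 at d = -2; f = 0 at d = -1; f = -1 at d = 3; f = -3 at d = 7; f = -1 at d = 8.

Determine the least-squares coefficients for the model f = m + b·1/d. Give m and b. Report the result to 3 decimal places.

MᵀM·[m, b]ᵀ = Mᵀf reads: 6·m + (-69/56)·b = -8;  (-69/56)·m + (42569/28224)·b = 47/168.
Δ = 6·(42569/28224) − (-69/56)² = 70855/9408.
m = ((-8)·(42569/28224) − (-69/56)·(47/168))/(70855/9408) = -330823/212565; b = (6·(47/168) − (-69/56)·(-8))/(70855/9408) = -76944/70855.

m = -1.556, b = -1.086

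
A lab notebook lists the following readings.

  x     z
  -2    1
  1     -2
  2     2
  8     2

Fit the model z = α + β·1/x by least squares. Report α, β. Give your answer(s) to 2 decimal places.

α = 1.24, β = -1.75

Entries of AᵀA: Σ1 = 4, Σ1/x = 9/8, Σ1/x·1/x = 97/64.
And Σz = 3, Σ1/x·z = -5/4.
Normal equations: [[4, 9/8]; [9/8, 97/64]]·[α, β]ᵀ = [3, -5/4]ᵀ.
Δ = 4·(97/64) − (9/8)² = 307/64.
α = (3·(97/64) − (9/8)·(-5/4))/(307/64) = 381/307; β = (4·(-5/4) − (9/8)·3)/(307/64) = -536/307.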